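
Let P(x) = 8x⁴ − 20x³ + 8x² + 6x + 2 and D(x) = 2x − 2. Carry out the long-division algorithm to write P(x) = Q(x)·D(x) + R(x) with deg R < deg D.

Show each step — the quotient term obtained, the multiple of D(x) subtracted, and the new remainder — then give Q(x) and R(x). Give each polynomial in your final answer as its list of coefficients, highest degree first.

Step 1: lead(8x⁴ − 20x³ + 8x² + 6x + 2) ÷ lead(D) = 8x⁴ ÷ 2x = 4x³. Subtract (4x³)·D = 8x⁴ − 8x³. Remainder: −12x³ + 8x² + 6x + 2.
Step 2: lead(−12x³ + 8x² + 6x + 2) ÷ lead(D) = −12x³ ÷ 2x = −6x². Subtract (−6x²)·D = −12x³ + 12x². Remainder: −4x² + 6x + 2.
Step 3: lead(−4x² + 6x + 2) ÷ lead(D) = −4x² ÷ 2x = −2x. Subtract (−2x)·D = −4x² + 4x. Remainder: 2x + 2.
Step 4: lead(2x + 2) ÷ lead(D) = 2x ÷ 2x = 1. Subtract (1)·D = 2x − 2. Remainder: 4.

Q = [4, -6, -2, 1]; R = [4]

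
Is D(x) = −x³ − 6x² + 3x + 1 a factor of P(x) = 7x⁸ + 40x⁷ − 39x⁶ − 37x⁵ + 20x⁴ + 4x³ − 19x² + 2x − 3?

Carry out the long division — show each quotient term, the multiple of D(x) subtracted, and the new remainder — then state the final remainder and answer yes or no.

Step 1: lead(7x⁸ + 40x⁷ − 39x⁶ − 37x⁵ + 20x⁴ + 4x³ − 19x² + 2x − 3) ÷ lead(D) = 7x⁸ ÷ −x³ = −7x⁵. Subtract (−7x⁵)·D = 7x⁸ + 42x⁷ − 21x⁶ − 7x⁵. Remainder: −2x⁷ − 18x⁶ − 30x⁵ + 20x⁴ + 4x³ − 19x² + 2x − 3.
Step 2: lead(−2x⁷ − 18x⁶ − 30x⁵ + 20x⁴ + 4x³ − 19x² + 2x − 3) ÷ lead(D) = −2x⁷ ÷ −x³ = 2x⁴. Subtract (2x⁴)·D = −2x⁷ − 12x⁶ + 6x⁵ + 2x⁴. Remainder: −6x⁶ − 36x⁵ + 18x⁴ + 4x³ − 19x² + 2x − 3.
Step 3: lead(−6x⁶ − 36x⁵ + 18x⁴ + 4x³ − 19x² + 2x − 3) ÷ lead(D) = −6x⁶ ÷ −x³ = 6x³. Subtract (6x³)·D = −6x⁶ − 36x⁵ + 18x⁴ + 6x³. Remainder: −2x³ − 19x² + 2x − 3.
Step 4: lead(−2x³ − 19x² + 2x − 3) ÷ lead(D) = −2x³ ÷ −x³ = 2. Subtract (2)·D = −2x³ − 12x² + 6x + 2. Remainder: −7x² − 4x − 5.

R(x) = −7x² − 4x − 5, so D(x) is not a factor of P(x). no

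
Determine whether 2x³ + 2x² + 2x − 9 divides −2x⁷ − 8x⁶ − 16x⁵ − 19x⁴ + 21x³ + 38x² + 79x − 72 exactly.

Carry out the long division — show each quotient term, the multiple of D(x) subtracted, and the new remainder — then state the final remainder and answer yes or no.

R(x) = 0, so D(x) is a factor of P(x). yes

Step 1: lead(−2x⁷ − 8x⁶ − 16x⁵ − 19x⁴ + 21x³ + 38x² + 79x − 72) ÷ lead(D) = −2x⁷ ÷ 2x³ = −x⁴. Subtract (−x⁴)·D = −2x⁷ − 2x⁶ − 2x⁵ + 9x⁴. Remainder: −6x⁶ − 14x⁵ − 28x⁴ + 21x³ + 38x² + 79x − 72.
Step 2: lead(−6x⁶ − 14x⁵ − 28x⁴ + 21x³ + 38x² + 79x − 72) ÷ lead(D) = −6x⁶ ÷ 2x³ = −3x³. Subtract (−3x³)·D = −6x⁶ − 6x⁵ − 6x⁴ + 27x³. Remainder: −8x⁵ − 22x⁴ − 6x³ + 38x² + 79x − 72.
Step 3: lead(−8x⁵ − 22x⁴ − 6x³ + 38x² + 79x − 72) ÷ lead(D) = −8x⁵ ÷ 2x³ = −4x². Subtract (−4x²)·D = −8x⁵ − 8x⁴ − 8x³ + 36x². Remainder: −14x⁴ + 2x³ + 2x² + 79x − 72.
Step 4: lead(−14x⁴ + 2x³ + 2x² + 79x − 72) ÷ lead(D) = −14x⁴ ÷ 2x³ = −7x. Subtract (−7x)·D = −14x⁴ − 14x³ − 14x² + 63x. Remainder: 16x³ + 16x² + 16x − 72.
Step 5: lead(16x³ + 16x² + 16x − 72) ÷ lead(D) = 16x³ ÷ 2x³ = 8. Subtract (8)·D = 16x³ + 16x² + 16x − 72. Remainder: 0.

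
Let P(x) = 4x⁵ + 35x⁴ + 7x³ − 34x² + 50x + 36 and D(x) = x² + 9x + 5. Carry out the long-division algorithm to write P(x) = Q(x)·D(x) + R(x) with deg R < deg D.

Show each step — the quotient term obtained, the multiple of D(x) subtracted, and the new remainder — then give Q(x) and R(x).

Q(x) = 4x³ − x² − 4x + 7; R(x) = 7x + 1

Step 1: lead(4x⁵ + 35x⁴ + 7x³ − 34x² + 50x + 36) ÷ lead(D) = 4x⁵ ÷ x² = 4x³. Subtract (4x³)·D = 4x⁵ + 36x⁴ + 20x³. Remainder: −x⁴ − 13x³ − 34x² + 50x + 36.
Step 2: lead(−x⁴ − 13x³ − 34x² + 50x + 36) ÷ lead(D) = −x⁴ ÷ x² = −x². Subtract (−x²)·D = −x⁴ − 9x³ − 5x². Remainder: −4x³ − 29x² + 50x + 36.
Step 3: lead(−4x³ − 29x² + 50x + 36) ÷ lead(D) = −4x³ ÷ x² = −4x. Subtract (−4x)·D = −4x³ − 36x² − 20x. Remainder: 7x² + 70x + 36.
Step 4: lead(7x² + 70x + 36) ÷ lead(D) = 7x² ÷ x² = 7. Subtract (7)·D = 7x² + 63x + 35. Remainder: 7x + 1.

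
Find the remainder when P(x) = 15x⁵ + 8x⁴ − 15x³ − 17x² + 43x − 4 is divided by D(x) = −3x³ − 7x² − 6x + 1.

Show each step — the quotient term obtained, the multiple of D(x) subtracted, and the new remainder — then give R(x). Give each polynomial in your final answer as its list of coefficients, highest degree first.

Step 1: lead(15x⁵ + 8x⁴ − 15x³ − 17x² + 43x − 4) ÷ lead(D) = 15x⁵ ÷ −3x³ = −5x². Subtract (−5x²)·D = 15x⁵ + 35x⁴ + 30x³ − 5x². Remainder: −27x⁴ − 45x³ − 12x² + 43x − 4.
Step 2: lead(−27x⁴ − 45x³ − 12x² + 43x − 4) ÷ lead(D) = −27x⁴ ÷ −3x³ = 9x. Subtract (9x)·D = −27x⁴ − 63x³ − 54x² + 9x. Remainder: 18x³ + 42x² + 34x − 4.
Step 3: lead(18x³ + 42x² + 34x − 4) ÷ lead(D) = 18x³ ÷ −3x³ = −6. Subtract (−6)·D = 18x³ + 42x² + 36x − 6. Remainder: −2x + 2.

R = [-2, 2]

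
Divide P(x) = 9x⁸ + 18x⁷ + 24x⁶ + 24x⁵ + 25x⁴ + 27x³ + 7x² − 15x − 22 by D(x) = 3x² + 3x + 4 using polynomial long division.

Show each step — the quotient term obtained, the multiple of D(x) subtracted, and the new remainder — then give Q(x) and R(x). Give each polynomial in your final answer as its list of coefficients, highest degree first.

Q = [3, 3, 1, 3, 4, 1, -4]; R = [-7, -6]

Step 1: lead(9x⁸ + 18x⁷ + 24x⁶ + 24x⁵ + 25x⁴ + 27x³ + 7x² − 15x − 22) ÷ lead(D) = 9x⁸ ÷ 3x² = 3x⁶. Subtract (3x⁶)·D = 9x⁸ + 9x⁷ + 12x⁶. Remainder: 9x⁷ + 12x⁶ + 24x⁵ + 25x⁴ + 27x³ + 7x² − 15x − 22.
Step 2: lead(9x⁷ + 12x⁶ + 24x⁵ + 25x⁴ + 27x³ + 7x² − 15x − 22) ÷ lead(D) = 9x⁷ ÷ 3x² = 3x⁵. Subtract (3x⁵)·D = 9x⁷ + 9x⁶ + 12x⁵. Remainder: 3x⁶ + 12x⁵ + 25x⁴ + 27x³ + 7x² − 15x − 22.
Step 3: lead(3x⁶ + 12x⁵ + 25x⁴ + 27x³ + 7x² − 15x − 22) ÷ lead(D) = 3x⁶ ÷ 3x² = x⁴. Subtract (x⁴)·D = 3x⁶ + 3x⁵ + 4x⁴. Remainder: 9x⁵ + 21x⁴ + 27x³ + 7x² − 15x − 22.
Step 4: lead(9x⁵ + 21x⁴ + 27x³ + 7x² − 15x − 22) ÷ lead(D) = 9x⁵ ÷ 3x² = 3x³. Subtract (3x³)·D = 9x⁵ + 9x⁴ + 12x³. Remainder: 12x⁴ + 15x³ + 7x² − 15x − 22.
Step 5: lead(12x⁴ + 15x³ + 7x² − 15x − 22) ÷ lead(D) = 12x⁴ ÷ 3x² = 4x². Subtract (4x²)·D = 12x⁴ + 12x³ + 16x². Remainder: 3x³ − 9x² − 15x − 22.
Step 6: lead(3x³ − 9x² − 15x − 22) ÷ lead(D) = 3x³ ÷ 3x² = x. Subtract (x)·D = 3x³ + 3x² + 4x. Remainder: −12x² − 19x − 22.
Step 7: lead(−12x² − 19x − 22) ÷ lead(D) = −12x² ÷ 3x² = −4. Subtract (−4)·D = −12x² − 12x − 16. Remainder: −7x − 6.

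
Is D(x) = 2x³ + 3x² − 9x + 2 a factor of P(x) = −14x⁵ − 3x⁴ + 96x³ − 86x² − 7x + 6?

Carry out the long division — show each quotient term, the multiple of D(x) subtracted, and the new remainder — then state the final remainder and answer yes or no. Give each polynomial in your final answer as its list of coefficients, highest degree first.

R = [2, 0], so D(x) is not a factor of P(x). no

Step 1: lead(−14x⁵ − 3x⁴ + 96x³ − 86x² − 7x + 6) ÷ lead(D) = −14x⁵ ÷ 2x³ = −7x². Subtract (−7x²)·D = −14x⁵ − 21x⁴ + 63x³ − 14x². Remainder: 18x⁴ + 33x³ − 72x² − 7x + 6.
Step 2: lead(18x⁴ + 33x³ − 72x² − 7x + 6) ÷ lead(D) = 18x⁴ ÷ 2x³ = 9x. Subtract (9x)·D = 18x⁴ + 27x³ − 81x² + 18x. Remainder: 6x³ + 9x² − 25x + 6.
Step 3: lead(6x³ + 9x² − 25x + 6) ÷ lead(D) = 6x³ ÷ 2x³ = 3. Subtract (3)·D = 6x³ + 9x² − 27x + 6. Remainder: 2x.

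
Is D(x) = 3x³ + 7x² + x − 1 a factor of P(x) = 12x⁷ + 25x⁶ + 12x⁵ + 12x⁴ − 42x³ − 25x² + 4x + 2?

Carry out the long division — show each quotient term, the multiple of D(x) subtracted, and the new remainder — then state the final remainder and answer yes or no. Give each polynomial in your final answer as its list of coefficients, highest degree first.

R = [0], so D(x) is a factor of P(x). yes

Step 1: lead(12x⁷ + 25x⁶ + 12x⁵ + 12x⁴ − 42x³ − 25x² + 4x + 2) ÷ lead(D) = 12x⁷ ÷ 3x³ = 4x⁴. Subtract (4x⁴)·D = 12x⁷ + 28x⁶ + 4x⁵ − 4x⁴. Remainder: −3x⁶ + 8x⁵ + 16x⁴ − 42x³ − 25x² + 4x + 2.
Step 2: lead(−3x⁶ + 8x⁵ + 16x⁴ − 42x³ − 25x² + 4x + 2) ÷ lead(D) = −3x⁶ ÷ 3x³ = −x³. Subtract (−x³)·D = −3x⁶ − 7x⁵ − x⁴ + x³. Remainder: 15x⁵ + 17x⁴ − 43x³ − 25x² + 4x + 2.
Step 3: lead(15x⁵ + 17x⁴ − 43x³ − 25x² + 4x + 2) ÷ lead(D) = 15x⁵ ÷ 3x³ = 5x². Subtract (5x²)·D = 15x⁵ + 35x⁴ + 5x³ − 5x². Remainder: −18x⁴ − 48x³ − 20x² + 4x + 2.
Step 4: lead(−18x⁴ − 48x³ − 20x² + 4x + 2) ÷ lead(D) = −18x⁴ ÷ 3x³ = −6x. Subtract (−6x)·D = −18x⁴ − 42x³ − 6x² + 6x. Remainder: −6x³ − 14x² − 2x + 2.
Step 5: lead(−6x³ − 14x² − 2x + 2) ÷ lead(D) = −6x³ ÷ 3x³ = −2. Subtract (−2)·D = −6x³ − 14x² − 2x + 2. Remainder: 0.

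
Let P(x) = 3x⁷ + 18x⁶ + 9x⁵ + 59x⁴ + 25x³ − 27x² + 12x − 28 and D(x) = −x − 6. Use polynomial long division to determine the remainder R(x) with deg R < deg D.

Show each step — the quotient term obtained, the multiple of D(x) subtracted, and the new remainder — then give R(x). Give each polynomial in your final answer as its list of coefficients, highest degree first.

Step 1: lead(3x⁷ + 18x⁶ + 9x⁵ + 59x⁴ + 25x³ − 27x² + 12x − 28) ÷ lead(D) = 3x⁷ ÷ −x = −3x⁶. Subtract (−3x⁶)·D = 3x⁷ + 18x⁶. Remainder: 9x⁵ + 59x⁴ + 25x³ − 27x² + 12x − 28.
Step 2: lead(9x⁵ + 59x⁴ + 25x³ − 27x² + 12x − 28) ÷ lead(D) = 9x⁵ ÷ −x = −9x⁴. Subtract (−9x⁴)·D = 9x⁵ + 54x⁴. Remainder: 5x⁴ + 25x³ − 27x² + 12x − 28.
Step 3: lead(5x⁴ + 25x³ − 27x² + 12x − 28) ÷ lead(D) = 5x⁴ ÷ −x = −5x³. Subtract (−5x³)·D = 5x⁴ + 30x³. Remainder: −5x³ − 27x² + 12x − 28.
Step 4: lead(−5x³ − 27x² + 12x − 28) ÷ lead(D) = −5x³ ÷ −x = 5x². Subtract (5x²)·D = −5x³ − 30x². Remainder: 3x² + 12x − 28.
Step 5: lead(3x² + 12x − 28) ÷ lead(D) = 3x² ÷ −x = −3x. Subtract (−3x)·D = 3x² + 18x. Remainder: −6x − 28.
Step 6: lead(−6x − 28) ÷ lead(D) = −6x ÷ −x = 6. Subtract (6)·D = −6x − 36. Remainder: 8.

R = [8]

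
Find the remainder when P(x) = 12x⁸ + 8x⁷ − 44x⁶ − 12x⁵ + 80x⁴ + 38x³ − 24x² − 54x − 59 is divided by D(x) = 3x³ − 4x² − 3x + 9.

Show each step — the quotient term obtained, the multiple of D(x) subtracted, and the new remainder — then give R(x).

Step 1: lead(12x⁸ + 8x⁷ − 44x⁶ − 12x⁵ + 80x⁴ + 38x³ − 24x² − 54x − 59) ÷ lead(D) = 12x⁸ ÷ 3x³ = 4x⁵. Subtract (4x⁵)·D = 12x⁸ − 16x⁷ − 12x⁶ + 36x⁵. Remainder: 24x⁷ − 32x⁶ − 48x⁵ + 80x⁴ + 38x³ − 24x² − 54x − 59.
Step 2: lead(24x⁷ − 32x⁶ − 48x⁵ + 80x⁴ + 38x³ − 24x² − 54x − 59) ÷ lead(D) = 24x⁷ ÷ 3x³ = 8x⁴. Subtract (8x⁴)·D = 24x⁷ − 32x⁶ − 24x⁵ + 72x⁴. Remainder: −24x⁵ + 8x⁴ + 38x³ − 24x² − 54x − 59.
Step 3: lead(−24x⁵ + 8x⁴ + 38x³ − 24x² − 54x − 59) ÷ lead(D) = −24x⁵ ÷ 3x³ = −8x². Subtract (−8x²)·D = −24x⁵ + 32x⁴ + 24x³ − 72x². Remainder: −24x⁴ + 14x³ + 48x² − 54x − 59.
Step 4: lead(−24x⁴ + 14x³ + 48x² − 54x − 59) ÷ lead(D) = −24x⁴ ÷ 3x³ = −8x. Subtract (−8x)·D = −24x⁴ + 32x³ + 24x² − 72x. Remainder: −18x³ + 24x² + 18x − 59.
Step 5: lead(−18x³ + 24x² + 18x − 59) ÷ lead(D) = −18x³ ÷ 3x³ = −6. Subtract (−6)·D = −18x³ + 24x² + 18x − 54. Remainder: −5.

R(x) = −5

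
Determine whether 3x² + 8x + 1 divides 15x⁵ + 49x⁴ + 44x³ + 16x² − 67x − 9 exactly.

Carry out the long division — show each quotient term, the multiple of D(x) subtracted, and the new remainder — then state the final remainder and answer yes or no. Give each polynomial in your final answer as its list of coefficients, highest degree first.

Step 1: lead(15x⁵ + 49x⁴ + 44x³ + 16x² − 67x − 9) ÷ lead(D) = 15x⁵ ÷ 3x² = 5x³. Subtract (5x³)·D = 15x⁵ + 40x⁴ + 5x³. Remainder: 9x⁴ + 39x³ + 16x² − 67x − 9.
Step 2: lead(9x⁴ + 39x³ + 16x² − 67x − 9) ÷ lead(D) = 9x⁴ ÷ 3x² = 3x². Subtract (3x²)·D = 9x⁴ + 24x³ + 3x². Remainder: 15x³ + 13x² − 67x − 9.
Step 3: lead(15x³ + 13x² − 67x − 9) ÷ lead(D) = 15x³ ÷ 3x² = 5x. Subtract (5x)·D = 15x³ + 40x² + 5x. Remainder: −27x² − 72x − 9.
Step 4: lead(−27x² − 72x − 9) ÷ lead(D) = −27x² ÷ 3x² = −9. Subtract (−9)·D = −27x² − 72x − 9. Remainder: 0.

R = [0], so D(x) is a factor of P(x). yes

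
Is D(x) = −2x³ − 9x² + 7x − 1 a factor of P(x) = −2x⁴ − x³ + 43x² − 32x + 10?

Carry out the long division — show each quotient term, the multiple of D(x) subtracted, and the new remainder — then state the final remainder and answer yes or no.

Step 1: lead(−2x⁴ − x³ + 43x² − 32x + 10) ÷ lead(D) = −2x⁴ ÷ −2x³ = x. Subtract (x)·D = −2x⁴ − 9x³ + 7x² − x. Remainder: 8x³ + 36x² − 31x + 10.
Step 2: lead(8x³ + 36x² − 31x + 10) ÷ lead(D) = 8x³ ÷ −2x³ = −4. Subtract (−4)·D = 8x³ + 36x² − 28x + 4. Remainder: −3x + 6.

R(x) = −3x + 6, so D(x) is not a factor of P(x). no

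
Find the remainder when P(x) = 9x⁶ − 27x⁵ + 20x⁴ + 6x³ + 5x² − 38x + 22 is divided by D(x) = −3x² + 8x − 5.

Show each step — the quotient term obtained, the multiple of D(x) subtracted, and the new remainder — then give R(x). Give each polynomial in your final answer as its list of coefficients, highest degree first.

Step 1: lead(9x⁶ − 27x⁵ + 20x⁴ + 6x³ + 5x² − 38x + 22) ÷ lead(D) = 9x⁶ ÷ −3x² = −3x⁴. Subtract (−3x⁴)·D = 9x⁶ − 24x⁵ + 15x⁴. Remainder: −3x⁵ + 5x⁴ + 6x³ + 5x² − 38x + 22.
Step 2: lead(−3x⁵ + 5x⁴ + 6x³ + 5x² − 38x + 22) ÷ lead(D) = −3x⁵ ÷ −3x² = x³. Subtract (x³)·D = −3x⁵ + 8x⁴ − 5x³. Remainder: −3x⁴ + 11x³ + 5x² − 38x + 22.
Step 3: lead(−3x⁴ + 11x³ + 5x² − 38x + 22) ÷ lead(D) = −3x⁴ ÷ −3x² = x². Subtract (x²)·D = −3x⁴ + 8x³ − 5x². Remainder: 3x³ + 10x² − 38x + 22.
Step 4: lead(3x³ + 10x² − 38x + 22) ÷ lead(D) = 3x³ ÷ −3x² = −x. Subtract (−x)·D = 3x³ − 8x² + 5x. Remainder: 18x² − 43x + 22.
Step 5: lead(18x² − 43x + 22) ÷ lead(D) = 18x² ÷ −3x² = −6. Subtract (−6)·D = 18x² − 48x + 30. Remainder: 5x − 8.

R = [5, -8]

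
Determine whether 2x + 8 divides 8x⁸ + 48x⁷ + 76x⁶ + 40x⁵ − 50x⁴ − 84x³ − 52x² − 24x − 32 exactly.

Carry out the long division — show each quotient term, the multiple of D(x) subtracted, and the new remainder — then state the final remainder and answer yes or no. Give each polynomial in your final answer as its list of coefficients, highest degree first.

Step 1: lead(8x⁸ + 48x⁷ + 76x⁶ + 40x⁵ − 50x⁴ − 84x³ − 52x² − 24x − 32) ÷ lead(D) = 8x⁸ ÷ 2x = 4x⁷. Subtract (4x⁷)·D = 8x⁸ + 32x⁷. Remainder: 16x⁷ + 76x⁶ + 40x⁵ − 50x⁴ − 84x³ − 52x² − 24x − 32.
Step 2: lead(16x⁷ + 76x⁶ + 40x⁵ − 50x⁴ − 84x³ − 52x² − 24x − 32) ÷ lead(D) = 16x⁷ ÷ 2x = 8x⁶. Subtract (8x⁶)·D = 16x⁷ + 64x⁶. Remainder: 12x⁶ + 40x⁵ − 50x⁴ − 84x³ − 52x² − 24x − 32.
Step 3: lead(12x⁶ + 40x⁵ − 50x⁴ − 84x³ − 52x² − 24x − 32) ÷ lead(D) = 12x⁶ ÷ 2x = 6x⁵. Subtract (6x⁵)·D = 12x⁶ + 48x⁵. Remainder: −8x⁵ − 50x⁴ − 84x³ − 52x² − 24x − 32.
Step 4: lead(−8x⁵ − 50x⁴ − 84x³ − 52x² − 24x − 32) ÷ lead(D) = −8x⁵ ÷ 2x = −4x⁴. Subtract (−4x⁴)·D = −8x⁵ − 32x⁴. Remainder: −18x⁴ − 84x³ − 52x² − 24x − 32.
Step 5: lead(−18x⁴ − 84x³ − 52x² − 24x − 32) ÷ lead(D) = −18x⁴ ÷ 2x = −9x³. Subtract (−9x³)·D = −18x⁴ − 72x³. Remainder: −12x³ − 52x² − 24x − 32.
Step 6: lead(−12x³ − 52x² − 24x − 32) ÷ lead(D) = −12x³ ÷ 2x = −6x². Subtract (−6x²)·D = −12x³ − 48x². Remainder: −4x² − 24x − 32.
Step 7: lead(−4x² − 24x − 32) ÷ lead(D) = −4x² ÷ 2x = −2x. Subtract (−2x)·D = −4x² − 16x. Remainder: −8x − 32.
Step 8: lead(−8x − 32) ÷ lead(D) = −8x ÷ 2x = −4. Subtract (−4)·D = −8x − 32. Remainder: 0.

R = [0], so D(x) is a factor of P(x). yes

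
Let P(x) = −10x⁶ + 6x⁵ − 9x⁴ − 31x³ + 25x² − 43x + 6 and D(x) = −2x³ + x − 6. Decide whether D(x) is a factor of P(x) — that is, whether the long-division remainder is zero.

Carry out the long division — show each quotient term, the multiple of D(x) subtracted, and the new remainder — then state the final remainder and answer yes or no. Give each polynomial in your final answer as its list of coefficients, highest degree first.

Step 1: lead(−10x⁶ + 6x⁵ − 9x⁴ − 31x³ + 25x² − 43x + 6) ÷ lead(D) = −10x⁶ ÷ −2x³ = 5x³. Subtract (5x³)·D = −10x⁶ + 5x⁴ − 30x³. Remainder: 6x⁵ − 14x⁴ − x³ + 25x² − 43x + 6.
Step 2: lead(6x⁵ − 14x⁴ − x³ + 25x² − 43x + 6) ÷ lead(D) = 6x⁵ ÷ −2x³ = −3x². Subtract (−3x²)·D = 6x⁵ − 3x³ + 18x². Remainder: −14x⁴ + 2x³ + 7x² − 43x + 6.
Step 3: lead(−14x⁴ + 2x³ + 7x² − 43x + 6) ÷ lead(D) = −14x⁴ ÷ −2x³ = 7x. Subtract (7x)·D = −14x⁴ + 7x² − 42x. Remainder: 2x³ − x + 6.
Step 4: lead(2x³ − x + 6) ÷ lead(D) = 2x³ ÷ −2x³ = −1. Subtract (−1)·D = 2x³ − x + 6. Remainder: 0.

R = [0], so D(x) is a factor of P(x). yes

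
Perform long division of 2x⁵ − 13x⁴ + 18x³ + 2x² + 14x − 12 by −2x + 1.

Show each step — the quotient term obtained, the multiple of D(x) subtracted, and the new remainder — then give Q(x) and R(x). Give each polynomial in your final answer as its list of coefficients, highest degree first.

Q = [-1, 6, -6, -4, -9]; R = [-3]

Step 1: lead(2x⁵ − 13x⁴ + 18x³ + 2x² + 14x − 12) ÷ lead(D) = 2x⁵ ÷ −2x = −x⁴. Subtract (−x⁴)·D = 2x⁵ − x⁴. Remainder: −12x⁴ + 18x³ + 2x² + 14x − 12.
Step 2: lead(−12x⁴ + 18x³ + 2x² + 14x − 12) ÷ lead(D) = −12x⁴ ÷ −2x = 6x³. Subtract (6x³)·D = −12x⁴ + 6x³. Remainder: 12x³ + 2x² + 14x − 12.
Step 3: lead(12x³ + 2x² + 14x − 12) ÷ lead(D) = 12x³ ÷ −2x = −6x². Subtract (−6x²)·D = 12x³ − 6x². Remainder: 8x² + 14x − 12.
Step 4: lead(8x² + 14x − 12) ÷ lead(D) = 8x² ÷ −2x = −4x. Subtract (−4x)·D = 8x² − 4x. Remainder: 18x − 12.
Step 5: lead(18x − 12) ÷ lead(D) = 18x ÷ −2x = −9. Subtract (−9)·D = 18x − 9. Remainder: −3.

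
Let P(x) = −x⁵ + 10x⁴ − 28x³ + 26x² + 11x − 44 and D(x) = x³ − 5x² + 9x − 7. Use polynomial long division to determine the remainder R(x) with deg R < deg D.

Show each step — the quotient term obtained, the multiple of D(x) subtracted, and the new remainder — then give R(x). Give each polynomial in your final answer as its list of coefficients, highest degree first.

R = [4, -8, -2]

Step 1: lead(−x⁵ + 10x⁴ − 28x³ + 26x² + 11x − 44) ÷ lead(D) = −x⁵ ÷ x³ = −x². Subtract (−x²)·D = −x⁵ + 5x⁴ − 9x³ + 7x². Remainder: 5x⁴ − 19x³ + 19x² + 11x − 44.
Step 2: lead(5x⁴ − 19x³ + 19x² + 11x − 44) ÷ lead(D) = 5x⁴ ÷ x³ = 5x. Subtract (5x)·D = 5x⁴ − 25x³ + 45x² − 35x. Remainder: 6x³ − 26x² + 46x − 44.
Step 3: lead(6x³ − 26x² + 46x − 44) ÷ lead(D) = 6x³ ÷ x³ = 6. Subtract (6)·D = 6x³ − 30x² + 54x − 42. Remainder: 4x² − 8x − 2.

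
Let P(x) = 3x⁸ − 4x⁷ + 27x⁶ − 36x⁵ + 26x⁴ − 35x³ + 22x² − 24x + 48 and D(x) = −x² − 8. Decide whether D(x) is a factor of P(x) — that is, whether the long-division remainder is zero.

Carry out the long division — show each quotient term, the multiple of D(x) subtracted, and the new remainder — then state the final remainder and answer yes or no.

Step 1: lead(3x⁸ − 4x⁷ + 27x⁶ − 36x⁵ + 26x⁴ − 35x³ + 22x² − 24x + 48) ÷ lead(D) = 3x⁸ ÷ −x² = −3x⁶. Subtract (−3x⁶)·D = 3x⁸ + 24x⁶. Remainder: −4x⁷ + 3x⁶ − 36x⁵ + 26x⁴ − 35x³ + 22x² − 24x + 48.
Step 2: lead(−4x⁷ + 3x⁶ − 36x⁵ + 26x⁴ − 35x³ + 22x² − 24x + 48) ÷ lead(D) = −4x⁷ ÷ −x² = 4x⁵. Subtract (4x⁵)·D = −4x⁷ − 32x⁵. Remainder: 3x⁶ − 4x⁵ + 26x⁴ − 35x³ + 22x² − 24x + 48.
Step 3: lead(3x⁶ − 4x⁵ + 26x⁴ − 35x³ + 22x² − 24x + 48) ÷ lead(D) = 3x⁶ ÷ −x² = −3x⁴. Subtract (−3x⁴)·D = 3x⁶ + 24x⁴. Remainder: −4x⁵ + 2x⁴ − 35x³ + 22x² − 24x + 48.
Step 4: lead(−4x⁵ + 2x⁴ − 35x³ + 22x² − 24x + 48) ÷ lead(D) = −4x⁵ ÷ −x² = 4x³. Subtract (4x³)·D = −4x⁵ − 32x³. Remainder: 2x⁴ − 3x³ + 22x² − 24x + 48.
Step 5: lead(2x⁴ − 3x³ + 22x² − 24x + 48) ÷ lead(D) = 2x⁴ ÷ −x² = −2x². Subtract (−2x²)·D = 2x⁴ + 16x². Remainder: −3x³ + 6x² − 24x + 48.
Step 6: lead(−3x³ + 6x² − 24x + 48) ÷ lead(D) = −3x³ ÷ −x² = 3x. Subtract (3x)·D = −3x³ − 24x. Remainder: 6x² + 48.
Step 7: lead(6x² + 48) ÷ lead(D) = 6x² ÷ −x² = −6. Subtract (−6)·D = 6x² + 48. Remainder: 0.

R(x) = 0, so D(x) is a factor of P(x). yes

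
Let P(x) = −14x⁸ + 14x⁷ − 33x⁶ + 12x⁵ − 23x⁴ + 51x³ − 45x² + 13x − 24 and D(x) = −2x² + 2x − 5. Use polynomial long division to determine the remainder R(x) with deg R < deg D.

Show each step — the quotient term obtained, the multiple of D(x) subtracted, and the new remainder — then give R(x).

Step 1: lead(−14x⁸ + 14x⁷ − 33x⁶ + 12x⁵ − 23x⁴ + 51x³ − 45x² + 13x − 24) ÷ lead(D) = −14x⁸ ÷ −2x² = 7x⁶. Subtract (7x⁶)·D = −14x⁸ + 14x⁷ − 35x⁶. Remainder: 2x⁶ + 12x⁵ − 23x⁴ + 51x³ − 45x² + 13x − 24.
Step 2: lead(2x⁶ + 12x⁵ − 23x⁴ + 51x³ − 45x² + 13x − 24) ÷ lead(D) = 2x⁶ ÷ −2x² = −x⁴. Subtract (−x⁴)·D = 2x⁶ − 2x⁵ + 5x⁴. Remainder: 14x⁵ − 28x⁴ + 51x³ − 45x² + 13x − 24.
Step 3: lead(14x⁵ − 28x⁴ + 51x³ − 45x² + 13x − 24) ÷ lead(D) = 14x⁵ ÷ −2x² = −7x³. Subtract (−7x³)·D = 14x⁵ − 14x⁴ + 35x³. Remainder: −14x⁴ + 16x³ − 45x² + 13x − 24.
Step 4: lead(−14x⁴ + 16x³ − 45x² + 13x − 24) ÷ lead(D) = −14x⁴ ÷ −2x² = 7x². Subtract (7x²)·D = −14x⁴ + 14x³ − 35x². Remainder: 2x³ − 10x² + 13x − 24.
Step 5: lead(2x³ − 10x² + 13x − 24) ÷ lead(D) = 2x³ ÷ −2x² = −x. Subtract (−x)·D = 2x³ − 2x² + 5x. Remainder: −8x² + 8x − 24.
Step 6: lead(−8x² + 8x − 24) ÷ lead(D) = −8x² ÷ −2x² = 4. Subtract (4)·D = −8x² + 8x − 20. Remainder: −4.

R(x) = −4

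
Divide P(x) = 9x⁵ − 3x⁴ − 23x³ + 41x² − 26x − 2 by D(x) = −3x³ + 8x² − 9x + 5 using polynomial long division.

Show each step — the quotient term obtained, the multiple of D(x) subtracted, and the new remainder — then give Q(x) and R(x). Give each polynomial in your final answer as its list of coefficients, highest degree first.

Step 1: lead(9x⁵ − 3x⁴ − 23x³ + 41x² − 26x − 2) ÷ lead(D) = 9x⁵ ÷ −3x³ = −3x². Subtract (−3x²)·D = 9x⁵ − 24x⁴ + 27x³ − 15x². Remainder: 21x⁴ − 50x³ + 56x² − 26x − 2.
Step 2: lead(21x⁴ − 50x³ + 56x² − 26x − 2) ÷ lead(D) = 21x⁴ ÷ −3x³ = −7x. Subtract (−7x)·D = 21x⁴ − 56x³ + 63x² − 35x. Remainder: 6x³ − 7x² + 9x − 2.
Step 3: lead(6x³ − 7x² + 9x − 2) ÷ lead(D) = 6x³ ÷ −3x³ = −2. Subtract (−2)·D = 6x³ − 16x² + 18x − 10. Remainder: 9x² − 9x + 8.

Q = [-3, -7, -2]; R = [9, -9, 8]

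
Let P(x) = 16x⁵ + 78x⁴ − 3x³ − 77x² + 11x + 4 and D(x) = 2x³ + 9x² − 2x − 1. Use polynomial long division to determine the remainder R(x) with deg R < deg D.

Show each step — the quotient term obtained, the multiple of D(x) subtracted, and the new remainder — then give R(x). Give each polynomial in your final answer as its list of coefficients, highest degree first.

Step 1: lead(16x⁵ + 78x⁴ − 3x³ − 77x² + 11x + 4) ÷ lead(D) = 16x⁵ ÷ 2x³ = 8x². Subtract (8x²)·D = 16x⁵ + 72x⁴ − 16x³ − 8x². Remainder: 6x⁴ + 13x³ − 69x² + 11x + 4.
Step 2: lead(6x⁴ + 13x³ − 69x² + 11x + 4) ÷ lead(D) = 6x⁴ ÷ 2x³ = 3x. Subtract (3x)·D = 6x⁴ + 27x³ − 6x² − 3x. Remainder: −14x³ − 63x² + 14x + 4.
Step 3: lead(−14x³ − 63x² + 14x + 4) ÷ lead(D) = −14x³ ÷ 2x³ = −7. Subtract (−7)·D = −14x³ − 63x² + 14x + 7. Remainder: −3.

R = [-3]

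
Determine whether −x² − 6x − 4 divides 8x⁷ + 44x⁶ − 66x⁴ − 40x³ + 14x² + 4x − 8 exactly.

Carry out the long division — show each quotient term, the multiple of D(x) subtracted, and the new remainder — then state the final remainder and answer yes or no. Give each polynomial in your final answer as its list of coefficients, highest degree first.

R = [0], so D(x) is a factor of P(x). yes

Step 1: lead(8x⁷ + 44x⁶ − 66x⁴ − 40x³ + 14x² + 4x − 8) ÷ lead(D) = 8x⁷ ÷ −x² = −8x⁵. Subtract (−8x⁵)·D = 8x⁷ + 48x⁶ + 32x⁵. Remainder: −4x⁶ − 32x⁵ − 66x⁴ − 40x³ + 14x² + 4x − 8.
Step 2: lead(−4x⁶ − 32x⁵ − 66x⁴ − 40x³ + 14x² + 4x − 8) ÷ lead(D) = −4x⁶ ÷ −x² = 4x⁴. Subtract (4x⁴)·D = −4x⁶ − 24x⁵ − 16x⁴. Remainder: −8x⁵ − 50x⁴ − 40x³ + 14x² + 4x − 8.
Step 3: lead(−8x⁵ − 50x⁴ − 40x³ + 14x² + 4x − 8) ÷ lead(D) = −8x⁵ ÷ −x² = 8x³. Subtract (8x³)·D = −8x⁵ − 48x⁴ − 32x³. Remainder: −2x⁴ − 8x³ + 14x² + 4x − 8.
Step 4: lead(−2x⁴ − 8x³ + 14x² + 4x − 8) ÷ lead(D) = −2x⁴ ÷ −x² = 2x². Subtract (2x²)·D = −2x⁴ − 12x³ − 8x². Remainder: 4x³ + 22x² + 4x − 8.
Step 5: lead(4x³ + 22x² + 4x − 8) ÷ lead(D) = 4x³ ÷ −x² = −4x. Subtract (−4x)·D = 4x³ + 24x² + 16x. Remainder: −2x² − 12x − 8.
Step 6: lead(−2x² − 12x − 8) ÷ lead(D) = −2x² ÷ −x² = 2. Subtract (2)·D = −2x² − 12x − 8. Remainder: 0.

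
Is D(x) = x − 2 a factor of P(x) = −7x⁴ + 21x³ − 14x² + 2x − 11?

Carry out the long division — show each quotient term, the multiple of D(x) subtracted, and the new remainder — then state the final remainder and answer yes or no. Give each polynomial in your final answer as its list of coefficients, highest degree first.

R = [-7], so D(x) is not a factor of P(x). no

Step 1: lead(−7x⁴ + 21x³ − 14x² + 2x − 11) ÷ lead(D) = −7x⁴ ÷ x = −7x³. Subtract (−7x³)·D = −7x⁴ + 14x³. Remainder: 7x³ − 14x² + 2x − 11.
Step 2: lead(7x³ − 14x² + 2x − 11) ÷ lead(D) = 7x³ ÷ x = 7x². Subtract (7x²)·D = 7x³ − 14x². Remainder: 2x − 11.
Step 3: lead(2x − 11) ÷ lead(D) = 2x ÷ x = 2. Subtract (2)·D = 2x − 4. Remainder: −7.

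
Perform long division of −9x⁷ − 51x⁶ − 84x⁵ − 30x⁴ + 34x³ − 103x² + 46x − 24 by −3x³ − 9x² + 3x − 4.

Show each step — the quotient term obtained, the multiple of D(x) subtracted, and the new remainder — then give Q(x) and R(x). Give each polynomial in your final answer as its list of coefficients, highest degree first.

Step 1: lead(−9x⁷ − 51x⁶ − 84x⁵ − 30x⁴ + 34x³ − 103x² + 46x − 24) ÷ lead(D) = −9x⁷ ÷ −3x³ = 3x⁴. Subtract (3x⁴)·D = −9x⁷ − 27x⁶ + 9x⁵ − 12x⁴. Remainder: −24x⁶ − 93x⁵ − 18x⁴ + 34x³ − 103x² + 46x − 24.
Step 2: lead(−24x⁶ − 93x⁵ − 18x⁴ + 34x³ − 103x² + 46x − 24) ÷ lead(D) = −24x⁶ ÷ −3x³ = 8x³. Subtract (8x³)·D = −24x⁶ − 72x⁵ + 24x⁴ − 32x³. Remainder: −21x⁵ − 42x⁴ + 66x³ − 103x² + 46x − 24.
Step 3: lead(−21x⁵ − 42x⁴ + 66x³ − 103x² + 46x − 24) ÷ lead(D) = −21x⁵ ÷ −3x³ = 7x². Subtract (7x²)·D = −21x⁵ − 63x⁴ + 21x³ − 28x². Remainder: 21x⁴ + 45x³ − 75x² + 46x − 24.
Step 4: lead(21x⁴ + 45x³ − 75x² + 46x − 24) ÷ lead(D) = 21x⁴ ÷ −3x³ = −7x. Subtract (−7x)·D = 21x⁴ + 63x³ − 21x² + 28x. Remainder: −18x³ − 54x² + 18x − 24.
Step 5: lead(−18x³ − 54x² + 18x − 24) ÷ lead(D) = −18x³ ÷ −3x³ = 6. Subtract (6)·D = −18x³ − 54x² + 18x − 24. Remainder: 0.

Q = [3, 8, 7, -7, 6]; R = [0]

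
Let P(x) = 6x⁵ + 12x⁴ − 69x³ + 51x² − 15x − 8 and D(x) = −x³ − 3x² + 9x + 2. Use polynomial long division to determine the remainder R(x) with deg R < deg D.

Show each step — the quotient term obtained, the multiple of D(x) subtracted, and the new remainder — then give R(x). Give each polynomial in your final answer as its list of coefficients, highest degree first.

Step 1: lead(6x⁵ + 12x⁴ − 69x³ + 51x² − 15x − 8) ÷ lead(D) = 6x⁵ ÷ −x³ = −6x². Subtract (−6x²)·D = 6x⁵ + 18x⁴ − 54x³ − 12x². Remainder: −6x⁴ − 15x³ + 63x² − 15x − 8.
Step 2: lead(−6x⁴ − 15x³ + 63x² − 15x − 8) ÷ lead(D) = −6x⁴ ÷ −x³ = 6x. Subtract (6x)·D = −6x⁴ − 18x³ + 54x² + 12x. Remainder: 3x³ + 9x² − 27x − 8.
Step 3: lead(3x³ + 9x² − 27x − 8) ÷ lead(D) = 3x³ ÷ −x³ = −3. Subtract (−3)·D = 3x³ + 9x² − 27x − 6. Remainder: −2.

R = [-2]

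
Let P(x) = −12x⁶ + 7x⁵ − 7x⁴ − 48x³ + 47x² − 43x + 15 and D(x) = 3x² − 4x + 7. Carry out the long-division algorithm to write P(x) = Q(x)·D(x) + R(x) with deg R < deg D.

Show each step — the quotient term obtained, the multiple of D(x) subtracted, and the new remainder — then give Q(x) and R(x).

Q(x) = −4x⁴ − 3x³ + 3x² − 5x + 2; R(x) = 1

Step 1: lead(−12x⁶ + 7x⁵ − 7x⁴ − 48x³ + 47x² − 43x + 15) ÷ lead(D) = −12x⁶ ÷ 3x² = −4x⁴. Subtract (−4x⁴)·D = −12x⁶ + 16x⁵ − 28x⁴. Remainder: −9x⁵ + 21x⁴ − 48x³ + 47x² − 43x + 15.
Step 2: lead(−9x⁵ + 21x⁴ − 48x³ + 47x² − 43x + 15) ÷ lead(D) = −9x⁵ ÷ 3x² = −3x³. Subtract (−3x³)·D = −9x⁵ + 12x⁴ − 21x³. Remainder: 9x⁴ − 27x³ + 47x² − 43x + 15.
Step 3: lead(9x⁴ − 27x³ + 47x² − 43x + 15) ÷ lead(D) = 9x⁴ ÷ 3x² = 3x². Subtract (3x²)·D = 9x⁴ − 12x³ + 21x². Remainder: −15x³ + 26x² − 43x + 15.
Step 4: lead(−15x³ + 26x² − 43x + 15) ÷ lead(D) = −15x³ ÷ 3x² = −5x. Subtract (−5x)·D = −15x³ + 20x² − 35x. Remainder: 6x² − 8x + 15.
Step 5: lead(6x² − 8x + 15) ÷ lead(D) = 6x² ÷ 3x² = 2. Subtract (2)·D = 6x² − 8x + 14. Remainder: 1.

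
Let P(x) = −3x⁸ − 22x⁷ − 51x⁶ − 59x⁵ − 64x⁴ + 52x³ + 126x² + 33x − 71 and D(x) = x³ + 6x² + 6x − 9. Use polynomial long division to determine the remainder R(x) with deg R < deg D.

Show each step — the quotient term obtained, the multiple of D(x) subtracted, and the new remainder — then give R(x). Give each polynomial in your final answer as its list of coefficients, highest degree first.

R = [9, -8]

Step 1: lead(−3x⁸ − 22x⁷ − 51x⁶ − 59x⁵ − 64x⁴ + 52x³ + 126x² + 33x − 71) ÷ lead(D) = −3x⁸ ÷ x³ = −3x⁵. Subtract (−3x⁵)·D = −3x⁸ − 18x⁷ − 18x⁶ + 27x⁵. Remainder: −4x⁷ − 33x⁶ − 86x⁵ − 64x⁴ + 52x³ + 126x² + 33x − 71.
Step 2: lead(−4x⁷ − 33x⁶ − 86x⁵ − 64x⁴ + 52x³ + 126x² + 33x − 71) ÷ lead(D) = −4x⁷ ÷ x³ = −4x⁴. Subtract (−4x⁴)·D = −4x⁷ − 24x⁶ − 24x⁵ + 36x⁴. Remainder: −9x⁶ − 62x⁵ − 100x⁴ + 52x³ + 126x² + 33x − 71.
Step 3: lead(−9x⁶ − 62x⁵ − 100x⁴ + 52x³ + 126x² + 33x − 71) ÷ lead(D) = −9x⁶ ÷ x³ = −9x³. Subtract (−9x³)·D = −9x⁶ − 54x⁵ − 54x⁴ + 81x³. Remainder: −8x⁵ − 46x⁴ − 29x³ + 126x² + 33x − 71.
Step 4: lead(−8x⁵ − 46x⁴ − 29x³ + 126x² + 33x − 71) ÷ lead(D) = −8x⁵ ÷ x³ = −8x². Subtract (−8x²)·D = −8x⁵ − 48x⁴ − 48x³ + 72x². Remainder: 2x⁴ + 19x³ + 54x² + 33x − 71.
Step 5: lead(2x⁴ + 19x³ + 54x² + 33x − 71) ÷ lead(D) = 2x⁴ ÷ x³ = 2x. Subtract (2x)·D = 2x⁴ + 12x³ + 12x² − 18x. Remainder: 7x³ + 42x² + 51x − 71.
Step 6: lead(7x³ + 42x² + 51x − 71) ÷ lead(D) = 7x³ ÷ x³ = 7. Subtract (7)·D = 7x³ + 42x² + 42x − 63. Remainder: 9x − 8.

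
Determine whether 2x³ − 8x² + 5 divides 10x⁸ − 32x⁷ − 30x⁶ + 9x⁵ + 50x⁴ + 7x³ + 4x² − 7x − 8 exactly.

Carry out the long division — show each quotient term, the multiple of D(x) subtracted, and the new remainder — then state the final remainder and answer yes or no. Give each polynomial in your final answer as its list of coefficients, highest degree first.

R = [-2, 7], so D(x) is not a factor of P(x). no

Step 1: lead(10x⁸ − 32x⁷ − 30x⁶ + 9x⁵ + 50x⁴ + 7x³ + 4x² − 7x − 8) ÷ lead(D) = 10x⁸ ÷ 2x³ = 5x⁵. Subtract (5x⁵)·D = 10x⁸ − 40x⁷ + 25x⁵. Remainder: 8x⁷ − 30x⁶ − 16x⁵ + 50x⁴ + 7x³ + 4x² − 7x − 8.
Step 2: lead(8x⁷ − 30x⁶ − 16x⁵ + 50x⁴ + 7x³ + 4x² − 7x − 8) ÷ lead(D) = 8x⁷ ÷ 2x³ = 4x⁴. Subtract (4x⁴)·D = 8x⁷ − 32x⁶ + 20x⁴. Remainder: 2x⁶ − 16x⁵ + 30x⁴ + 7x³ + 4x² − 7x − 8.
Step 3: lead(2x⁶ − 16x⁵ + 30x⁴ + 7x³ + 4x² − 7x − 8) ÷ lead(D) = 2x⁶ ÷ 2x³ = x³. Subtract (x³)·D = 2x⁶ − 8x⁵ + 5x³. Remainder: −8x⁵ + 30x⁴ + 2x³ + 4x² − 7x − 8.
Step 4: lead(−8x⁵ + 30x⁴ + 2x³ + 4x² − 7x − 8) ÷ lead(D) = −8x⁵ ÷ 2x³ = −4x². Subtract (−4x²)·D = −8x⁵ + 32x⁴ − 20x². Remainder: −2x⁴ + 2x³ + 24x² − 7x − 8.
Step 5: lead(−2x⁴ + 2x³ + 24x² − 7x − 8) ÷ lead(D) = −2x⁴ ÷ 2x³ = −x. Subtract (−x)·D = −2x⁴ + 8x³ − 5x. Remainder: −6x³ + 24x² − 2x − 8.
Step 6: lead(−6x³ + 24x² − 2x − 8) ÷ lead(D) = −6x³ ÷ 2x³ = −3. Subtract (−3)·D = −6x³ + 24x² − 15. Remainder: −2x + 7.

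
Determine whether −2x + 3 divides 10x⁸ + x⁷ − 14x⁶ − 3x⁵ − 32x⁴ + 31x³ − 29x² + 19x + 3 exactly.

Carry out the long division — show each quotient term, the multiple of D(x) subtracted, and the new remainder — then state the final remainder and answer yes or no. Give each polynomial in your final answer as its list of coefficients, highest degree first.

Step 1: lead(10x⁸ + x⁷ − 14x⁶ − 3x⁵ − 32x⁴ + 31x³ − 29x² + 19x + 3) ÷ lead(D) = 10x⁸ ÷ −2x = −5x⁷. Subtract (−5x⁷)·D = 10x⁸ − 15x⁷. Remainder: 16x⁷ − 14x⁶ − 3x⁵ − 32x⁴ + 31x³ − 29x² + 19x + 3.
Step 2: lead(16x⁷ − 14x⁶ − 3x⁵ − 32x⁴ + 31x³ − 29x² + 19x + 3) ÷ lead(D) = 16x⁷ ÷ −2x = −8x⁶. Subtract (−8x⁶)·D = 16x⁷ − 24x⁶. Remainder: 10x⁶ − 3x⁵ − 32x⁴ + 31x³ − 29x² + 19x + 3.
Step 3: lead(10x⁶ − 3x⁵ − 32x⁴ + 31x³ − 29x² + 19x + 3) ÷ lead(D) = 10x⁶ ÷ −2x = −5x⁵. Subtract (−5x⁵)·D = 10x⁶ − 15x⁵. Remainder: 12x⁵ − 32x⁴ + 31x³ − 29x² + 19x + 3.
Step 4: lead(12x⁵ − 32x⁴ + 31x³ − 29x² + 19x + 3) ÷ lead(D) = 12x⁵ ÷ −2x = −6x⁴. Subtract (−6x⁴)·D = 12x⁵ − 18x⁴. Remainder: −14x⁴ + 31x³ − 29x² + 19x + 3.
Step 5: lead(−14x⁴ + 31x³ − 29x² + 19x + 3) ÷ lead(D) = −14x⁴ ÷ −2x = 7x³. Subtract (7x³)·D = −14x⁴ + 21x³. Remainder: 10x³ − 29x² + 19x + 3.
Step 6: lead(10x³ − 29x² + 19x + 3) ÷ lead(D) = 10x³ ÷ −2x = −5x². Subtract (−5x²)·D = 10x³ − 15x². Remainder: −14x² + 19x + 3.
Step 7: lead(−14x² + 19x + 3) ÷ lead(D) = −14x² ÷ −2x = 7x. Subtract (7x)·D = −14x² + 21x. Remainder: −2x + 3.
Step 8: lead(−2x + 3) ÷ lead(D) = −2x ÷ −2x = 1. Subtract (1)·D = −2x + 3. Remainder: 0.

R = [0], so D(x) is a factor of P(x). yes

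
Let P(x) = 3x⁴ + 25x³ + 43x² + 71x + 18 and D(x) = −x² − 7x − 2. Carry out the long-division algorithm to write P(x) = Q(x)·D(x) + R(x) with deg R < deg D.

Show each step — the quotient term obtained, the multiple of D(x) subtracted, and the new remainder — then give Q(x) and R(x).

Q(x) = −3x² − 4x − 9; R(x) = 0

Step 1: lead(3x⁴ + 25x³ + 43x² + 71x + 18) ÷ lead(D) = 3x⁴ ÷ −x² = −3x². Subtract (−3x²)·D = 3x⁴ + 21x³ + 6x². Remainder: 4x³ + 37x² + 71x + 18.
Step 2: lead(4x³ + 37x² + 71x + 18) ÷ lead(D) = 4x³ ÷ −x² = −4x. Subtract (−4x)·D = 4x³ + 28x² + 8x. Remainder: 9x² + 63x + 18.
Step 3: lead(9x² + 63x + 18) ÷ lead(D) = 9x² ÷ −x² = −9. Subtract (−9)·D = 9x² + 63x + 18. Remainder: 0.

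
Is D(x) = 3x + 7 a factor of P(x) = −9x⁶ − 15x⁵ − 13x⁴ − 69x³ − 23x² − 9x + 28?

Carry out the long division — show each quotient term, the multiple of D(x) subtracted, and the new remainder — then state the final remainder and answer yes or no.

Step 1: lead(−9x⁶ − 15x⁵ − 13x⁴ − 69x³ − 23x² − 9x + 28) ÷ lead(D) = −9x⁶ ÷ 3x = −3x⁵. Subtract (−3x⁵)·D = −9x⁶ − 21x⁵. Remainder: 6x⁵ − 13x⁴ − 69x³ − 23x² − 9x + 28.
Step 2: lead(6x⁵ − 13x⁴ − 69x³ − 23x² − 9x + 28) ÷ lead(D) = 6x⁵ ÷ 3x = 2x⁴. Subtract (2x⁴)·D = 6x⁵ + 14x⁴. Remainder: −27x⁴ − 69x³ − 23x² − 9x + 28.
Step 3: lead(−27x⁴ − 69x³ − 23x² − 9x + 28) ÷ lead(D) = −27x⁴ ÷ 3x = −9x³. Subtract (−9x³)·D = −27x⁴ − 63x³. Remainder: −6x³ − 23x² − 9x + 28.
Step 4: lead(−6x³ − 23x² − 9x + 28) ÷ lead(D) = −6x³ ÷ 3x = −2x². Subtract (−2x²)·D = −6x³ − 14x². Remainder: −9x² − 9x + 28.
Step 5: lead(−9x² − 9x + 28) ÷ lead(D) = −9x² ÷ 3x = −3x. Subtract (−3x)·D = −9x² − 21x. Remainder: 12x + 28.
Step 6: lead(12x + 28) ÷ lead(D) = 12x ÷ 3x = 4. Subtract (4)·D = 12x + 28. Remainder: 0.

R(x) = 0, so D(x) is a factor of P(x). yes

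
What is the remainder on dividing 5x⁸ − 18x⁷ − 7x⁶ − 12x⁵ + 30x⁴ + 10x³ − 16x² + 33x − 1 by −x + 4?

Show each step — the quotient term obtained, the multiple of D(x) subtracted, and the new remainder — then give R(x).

Step 1: lead(5x⁸ − 18x⁷ − 7x⁶ − 12x⁵ + 30x⁴ + 10x³ − 16x² + 33x − 1) ÷ lead(D) = 5x⁸ ÷ −x = −5x⁷. Subtract (−5x⁷)·D = 5x⁸ − 20x⁷. Remainder: 2x⁷ − 7x⁶ − 12x⁵ + 30x⁴ + 10x³ − 16x² + 33x − 1.
Step 2: lead(2x⁷ − 7x⁶ − 12x⁵ + 30x⁴ + 10x³ − 16x² + 33x − 1) ÷ lead(D) = 2x⁷ ÷ −x = −2x⁶. Subtract (−2x⁶)·D = 2x⁷ − 8x⁶. Remainder: x⁶ − 12x⁵ + 30x⁴ + 10x³ − 16x² + 33x − 1.
Step 3: lead(x⁶ − 12x⁵ + 30x⁴ + 10x³ − 16x² + 33x − 1) ÷ lead(D) = x⁶ ÷ −x = −x⁵. Subtract (−x⁵)·D = x⁶ − 4x⁵. Remainder: −8x⁵ + 30x⁴ + 10x³ − 16x² + 33x − 1.
Step 4: lead(−8x⁵ + 30x⁴ + 10x³ − 16x² + 33x − 1) ÷ lead(D) = −8x⁵ ÷ −x = 8x⁴. Subtract (8x⁴)·D = −8x⁵ + 32x⁴. Remainder: −2x⁴ + 10x³ − 16x² + 33x − 1.
Step 5: lead(−2x⁴ + 10x³ − 16x² + 33x − 1) ÷ lead(D) = −2x⁴ ÷ −x = 2x³. Subtract (2x³)·D = −2x⁴ + 8x³. Remainder: 2x³ − 16x² + 33x − 1.
Step 6: lead(2x³ − 16x² + 33x − 1) ÷ lead(D) = 2x³ ÷ −x = −2x². Subtract (−2x²)·D = 2x³ − 8x². Remainder: −8x² + 33x − 1.
Step 7: lead(−8x² + 33x − 1) ÷ lead(D) = −8x² ÷ −x = 8x. Subtract (8x)·D = −8x² + 32x. Remainder: x − 1.
Step 8: lead(x − 1) ÷ lead(D) = x ÷ −x = −1. Subtract (−1)·D = x − 4. Remainder: 3.

R(x) = 3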